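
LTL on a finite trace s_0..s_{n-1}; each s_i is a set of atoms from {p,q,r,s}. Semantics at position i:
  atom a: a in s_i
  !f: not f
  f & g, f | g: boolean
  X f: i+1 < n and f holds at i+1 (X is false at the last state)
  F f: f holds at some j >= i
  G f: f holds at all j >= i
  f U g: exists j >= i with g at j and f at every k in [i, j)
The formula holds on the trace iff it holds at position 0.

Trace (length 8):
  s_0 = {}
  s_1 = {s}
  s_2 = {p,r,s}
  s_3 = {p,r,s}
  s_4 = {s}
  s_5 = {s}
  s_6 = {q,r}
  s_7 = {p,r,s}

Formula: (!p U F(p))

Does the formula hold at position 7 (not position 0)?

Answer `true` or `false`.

s_0={}: (!p U F(p))=True !p=True p=False F(p)=True
s_1={s}: (!p U F(p))=True !p=True p=False F(p)=True
s_2={p,r,s}: (!p U F(p))=True !p=False p=True F(p)=True
s_3={p,r,s}: (!p U F(p))=True !p=False p=True F(p)=True
s_4={s}: (!p U F(p))=True !p=True p=False F(p)=True
s_5={s}: (!p U F(p))=True !p=True p=False F(p)=True
s_6={q,r}: (!p U F(p))=True !p=True p=False F(p)=True
s_7={p,r,s}: (!p U F(p))=True !p=False p=True F(p)=True
Evaluating at position 7: result = True

Answer: true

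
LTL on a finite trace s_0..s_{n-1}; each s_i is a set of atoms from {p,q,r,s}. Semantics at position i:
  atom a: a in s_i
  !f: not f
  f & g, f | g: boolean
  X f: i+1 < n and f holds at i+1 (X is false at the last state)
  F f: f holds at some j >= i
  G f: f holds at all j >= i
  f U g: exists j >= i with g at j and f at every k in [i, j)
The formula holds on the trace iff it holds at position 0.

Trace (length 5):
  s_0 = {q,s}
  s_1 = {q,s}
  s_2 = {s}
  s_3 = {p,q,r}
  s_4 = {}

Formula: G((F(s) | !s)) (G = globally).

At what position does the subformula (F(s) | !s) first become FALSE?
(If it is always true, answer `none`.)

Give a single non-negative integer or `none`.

s_0={q,s}: (F(s) | !s)=True F(s)=True s=True !s=False
s_1={q,s}: (F(s) | !s)=True F(s)=True s=True !s=False
s_2={s}: (F(s) | !s)=True F(s)=True s=True !s=False
s_3={p,q,r}: (F(s) | !s)=True F(s)=False s=False !s=True
s_4={}: (F(s) | !s)=True F(s)=False s=False !s=True
G((F(s) | !s)) holds globally = True
No violation — formula holds at every position.

Answer: none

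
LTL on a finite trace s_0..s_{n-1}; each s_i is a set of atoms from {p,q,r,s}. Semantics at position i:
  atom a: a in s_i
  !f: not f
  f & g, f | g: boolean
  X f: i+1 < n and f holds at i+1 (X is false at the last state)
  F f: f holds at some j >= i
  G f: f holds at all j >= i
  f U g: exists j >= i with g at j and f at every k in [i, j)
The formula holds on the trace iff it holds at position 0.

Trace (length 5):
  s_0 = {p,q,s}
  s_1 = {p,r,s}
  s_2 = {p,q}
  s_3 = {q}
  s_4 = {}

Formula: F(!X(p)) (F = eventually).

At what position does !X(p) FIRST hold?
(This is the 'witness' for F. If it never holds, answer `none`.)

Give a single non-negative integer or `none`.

Answer: 2

Derivation:
s_0={p,q,s}: !X(p)=False X(p)=True p=True
s_1={p,r,s}: !X(p)=False X(p)=True p=True
s_2={p,q}: !X(p)=True X(p)=False p=True
s_3={q}: !X(p)=True X(p)=False p=False
s_4={}: !X(p)=True X(p)=False p=False
F(!X(p)) holds; first witness at position 2.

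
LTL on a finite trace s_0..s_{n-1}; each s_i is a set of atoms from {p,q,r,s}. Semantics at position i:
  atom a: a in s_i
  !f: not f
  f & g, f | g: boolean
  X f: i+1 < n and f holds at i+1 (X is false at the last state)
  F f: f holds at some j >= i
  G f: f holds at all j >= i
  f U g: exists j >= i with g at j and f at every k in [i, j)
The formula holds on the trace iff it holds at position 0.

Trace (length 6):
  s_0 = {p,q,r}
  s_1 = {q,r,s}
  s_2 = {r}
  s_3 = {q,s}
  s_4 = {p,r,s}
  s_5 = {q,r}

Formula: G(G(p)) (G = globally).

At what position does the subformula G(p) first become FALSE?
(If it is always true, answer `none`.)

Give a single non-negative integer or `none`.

Answer: 0

Derivation:
s_0={p,q,r}: G(p)=False p=True
s_1={q,r,s}: G(p)=False p=False
s_2={r}: G(p)=False p=False
s_3={q,s}: G(p)=False p=False
s_4={p,r,s}: G(p)=False p=True
s_5={q,r}: G(p)=False p=False
G(G(p)) holds globally = False
First violation at position 0.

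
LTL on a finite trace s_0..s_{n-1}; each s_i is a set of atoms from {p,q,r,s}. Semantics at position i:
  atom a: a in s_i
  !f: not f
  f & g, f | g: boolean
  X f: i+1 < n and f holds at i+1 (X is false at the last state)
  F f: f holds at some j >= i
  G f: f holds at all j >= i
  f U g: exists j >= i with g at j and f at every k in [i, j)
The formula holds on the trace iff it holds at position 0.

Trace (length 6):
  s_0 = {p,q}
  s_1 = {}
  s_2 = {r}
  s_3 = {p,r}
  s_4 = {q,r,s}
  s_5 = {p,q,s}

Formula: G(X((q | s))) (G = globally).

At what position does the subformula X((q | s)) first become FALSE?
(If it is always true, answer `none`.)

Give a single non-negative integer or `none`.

s_0={p,q}: X((q | s))=False (q | s)=True q=True s=False
s_1={}: X((q | s))=False (q | s)=False q=False s=False
s_2={r}: X((q | s))=False (q | s)=False q=False s=False
s_3={p,r}: X((q | s))=True (q | s)=False q=False s=False
s_4={q,r,s}: X((q | s))=True (q | s)=True q=True s=True
s_5={p,q,s}: X((q | s))=False (q | s)=True q=True s=True
G(X((q | s))) holds globally = False
First violation at position 0.

Answer: 0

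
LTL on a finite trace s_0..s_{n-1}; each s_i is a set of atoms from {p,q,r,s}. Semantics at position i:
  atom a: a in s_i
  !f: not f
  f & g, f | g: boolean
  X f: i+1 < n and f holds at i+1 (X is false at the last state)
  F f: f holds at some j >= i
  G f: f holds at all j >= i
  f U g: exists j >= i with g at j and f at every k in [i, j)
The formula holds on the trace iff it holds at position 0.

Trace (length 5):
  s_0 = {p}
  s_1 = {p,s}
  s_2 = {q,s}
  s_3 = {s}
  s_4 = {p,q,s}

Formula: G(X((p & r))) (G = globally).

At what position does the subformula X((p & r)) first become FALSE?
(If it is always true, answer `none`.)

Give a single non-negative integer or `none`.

Answer: 0

Derivation:
s_0={p}: X((p & r))=False (p & r)=False p=True r=False
s_1={p,s}: X((p & r))=False (p & r)=False p=True r=False
s_2={q,s}: X((p & r))=False (p & r)=False p=False r=False
s_3={s}: X((p & r))=False (p & r)=False p=False r=False
s_4={p,q,s}: X((p & r))=False (p & r)=False p=True r=False
G(X((p & r))) holds globally = False
First violation at position 0.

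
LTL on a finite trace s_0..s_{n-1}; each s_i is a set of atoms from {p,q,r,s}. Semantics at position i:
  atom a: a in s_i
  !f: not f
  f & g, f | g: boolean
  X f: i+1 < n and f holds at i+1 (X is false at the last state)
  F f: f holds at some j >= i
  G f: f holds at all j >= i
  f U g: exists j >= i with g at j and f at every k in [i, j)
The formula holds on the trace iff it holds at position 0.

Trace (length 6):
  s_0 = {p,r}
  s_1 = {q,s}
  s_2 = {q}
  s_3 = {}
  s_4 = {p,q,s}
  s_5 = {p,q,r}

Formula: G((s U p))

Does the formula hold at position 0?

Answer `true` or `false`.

Answer: false

Derivation:
s_0={p,r}: G((s U p))=False (s U p)=True s=False p=True
s_1={q,s}: G((s U p))=False (s U p)=False s=True p=False
s_2={q}: G((s U p))=False (s U p)=False s=False p=False
s_3={}: G((s U p))=False (s U p)=False s=False p=False
s_4={p,q,s}: G((s U p))=True (s U p)=True s=True p=True
s_5={p,q,r}: G((s U p))=True (s U p)=True s=False p=True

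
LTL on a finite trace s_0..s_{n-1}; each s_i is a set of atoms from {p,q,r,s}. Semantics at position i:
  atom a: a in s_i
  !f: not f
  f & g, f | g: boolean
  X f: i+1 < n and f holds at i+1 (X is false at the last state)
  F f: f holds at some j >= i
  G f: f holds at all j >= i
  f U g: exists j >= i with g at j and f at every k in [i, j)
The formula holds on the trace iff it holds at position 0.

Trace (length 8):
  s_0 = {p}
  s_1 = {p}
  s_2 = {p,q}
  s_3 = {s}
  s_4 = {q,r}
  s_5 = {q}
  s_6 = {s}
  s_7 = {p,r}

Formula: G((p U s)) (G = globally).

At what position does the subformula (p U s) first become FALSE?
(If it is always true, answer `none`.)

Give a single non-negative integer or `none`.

Answer: 4

Derivation:
s_0={p}: (p U s)=True p=True s=False
s_1={p}: (p U s)=True p=True s=False
s_2={p,q}: (p U s)=True p=True s=False
s_3={s}: (p U s)=True p=False s=True
s_4={q,r}: (p U s)=False p=False s=False
s_5={q}: (p U s)=False p=False s=False
s_6={s}: (p U s)=True p=False s=True
s_7={p,r}: (p U s)=False p=True s=False
G((p U s)) holds globally = False
First violation at position 4.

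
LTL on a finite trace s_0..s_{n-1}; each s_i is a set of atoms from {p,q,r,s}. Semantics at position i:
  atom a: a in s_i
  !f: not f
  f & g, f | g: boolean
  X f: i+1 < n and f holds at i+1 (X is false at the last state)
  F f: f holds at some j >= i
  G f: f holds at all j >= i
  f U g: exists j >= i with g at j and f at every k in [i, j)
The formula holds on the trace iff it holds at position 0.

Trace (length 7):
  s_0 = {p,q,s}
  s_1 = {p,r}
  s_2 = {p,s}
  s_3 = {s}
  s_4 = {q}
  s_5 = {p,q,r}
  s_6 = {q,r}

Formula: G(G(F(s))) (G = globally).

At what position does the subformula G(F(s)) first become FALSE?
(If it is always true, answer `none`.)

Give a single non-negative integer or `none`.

s_0={p,q,s}: G(F(s))=False F(s)=True s=True
s_1={p,r}: G(F(s))=False F(s)=True s=False
s_2={p,s}: G(F(s))=False F(s)=True s=True
s_3={s}: G(F(s))=False F(s)=True s=True
s_4={q}: G(F(s))=False F(s)=False s=False
s_5={p,q,r}: G(F(s))=False F(s)=False s=False
s_6={q,r}: G(F(s))=False F(s)=False s=False
G(G(F(s))) holds globally = False
First violation at position 0.

Answer: 0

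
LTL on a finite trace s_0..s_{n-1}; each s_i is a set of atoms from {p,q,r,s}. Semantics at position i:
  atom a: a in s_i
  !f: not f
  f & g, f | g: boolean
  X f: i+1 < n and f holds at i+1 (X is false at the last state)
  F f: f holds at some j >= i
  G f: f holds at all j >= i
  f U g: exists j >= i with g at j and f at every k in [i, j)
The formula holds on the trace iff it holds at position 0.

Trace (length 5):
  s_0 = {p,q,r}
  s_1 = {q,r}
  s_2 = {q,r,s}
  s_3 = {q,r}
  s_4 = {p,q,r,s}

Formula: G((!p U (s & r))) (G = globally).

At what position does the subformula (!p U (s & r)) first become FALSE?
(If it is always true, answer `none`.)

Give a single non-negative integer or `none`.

s_0={p,q,r}: (!p U (s & r))=False !p=False p=True (s & r)=False s=False r=True
s_1={q,r}: (!p U (s & r))=True !p=True p=False (s & r)=False s=False r=True
s_2={q,r,s}: (!p U (s & r))=True !p=True p=False (s & r)=True s=True r=True
s_3={q,r}: (!p U (s & r))=True !p=True p=False (s & r)=False s=False r=True
s_4={p,q,r,s}: (!p U (s & r))=True !p=False p=True (s & r)=True s=True r=True
G((!p U (s & r))) holds globally = False
First violation at position 0.

Answer: 0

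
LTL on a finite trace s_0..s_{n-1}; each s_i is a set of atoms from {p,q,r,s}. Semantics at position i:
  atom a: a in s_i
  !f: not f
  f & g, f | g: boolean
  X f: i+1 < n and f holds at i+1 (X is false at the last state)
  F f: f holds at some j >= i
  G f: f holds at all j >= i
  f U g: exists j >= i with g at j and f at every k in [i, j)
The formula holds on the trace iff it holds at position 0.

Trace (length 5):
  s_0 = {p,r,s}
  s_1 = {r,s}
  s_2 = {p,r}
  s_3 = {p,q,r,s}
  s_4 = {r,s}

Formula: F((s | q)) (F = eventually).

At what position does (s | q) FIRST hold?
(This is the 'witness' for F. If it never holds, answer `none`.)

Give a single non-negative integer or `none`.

s_0={p,r,s}: (s | q)=True s=True q=False
s_1={r,s}: (s | q)=True s=True q=False
s_2={p,r}: (s | q)=False s=False q=False
s_3={p,q,r,s}: (s | q)=True s=True q=True
s_4={r,s}: (s | q)=True s=True q=False
F((s | q)) holds; first witness at position 0.

Answer: 0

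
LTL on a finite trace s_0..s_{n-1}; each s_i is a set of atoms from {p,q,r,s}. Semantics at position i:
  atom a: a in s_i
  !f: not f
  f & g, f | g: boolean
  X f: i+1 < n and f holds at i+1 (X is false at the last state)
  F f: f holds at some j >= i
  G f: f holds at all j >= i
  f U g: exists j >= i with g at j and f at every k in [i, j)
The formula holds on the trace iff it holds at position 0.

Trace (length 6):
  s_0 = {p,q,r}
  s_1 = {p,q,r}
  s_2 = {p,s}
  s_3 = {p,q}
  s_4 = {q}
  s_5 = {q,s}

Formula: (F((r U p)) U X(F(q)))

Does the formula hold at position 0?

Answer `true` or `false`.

Answer: true

Derivation:
s_0={p,q,r}: (F((r U p)) U X(F(q)))=True F((r U p))=True (r U p)=True r=True p=True X(F(q))=True F(q)=True q=True
s_1={p,q,r}: (F((r U p)) U X(F(q)))=True F((r U p))=True (r U p)=True r=True p=True X(F(q))=True F(q)=True q=True
s_2={p,s}: (F((r U p)) U X(F(q)))=True F((r U p))=True (r U p)=True r=False p=True X(F(q))=True F(q)=True q=False
s_3={p,q}: (F((r U p)) U X(F(q)))=True F((r U p))=True (r U p)=True r=False p=True X(F(q))=True F(q)=True q=True
s_4={q}: (F((r U p)) U X(F(q)))=True F((r U p))=False (r U p)=False r=False p=False X(F(q))=True F(q)=True q=True
s_5={q,s}: (F((r U p)) U X(F(q)))=False F((r U p))=False (r U p)=False r=False p=False X(F(q))=False F(q)=True q=True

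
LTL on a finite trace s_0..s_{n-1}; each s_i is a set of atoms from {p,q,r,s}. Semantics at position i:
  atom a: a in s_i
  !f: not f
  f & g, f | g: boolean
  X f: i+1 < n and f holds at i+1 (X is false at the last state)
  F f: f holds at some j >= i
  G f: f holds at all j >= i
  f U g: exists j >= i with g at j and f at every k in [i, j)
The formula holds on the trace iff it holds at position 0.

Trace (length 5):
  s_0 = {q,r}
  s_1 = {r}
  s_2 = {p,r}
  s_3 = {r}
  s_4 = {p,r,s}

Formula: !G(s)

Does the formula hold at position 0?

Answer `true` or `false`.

Answer: true

Derivation:
s_0={q,r}: !G(s)=True G(s)=False s=False
s_1={r}: !G(s)=True G(s)=False s=False
s_2={p,r}: !G(s)=True G(s)=False s=False
s_3={r}: !G(s)=True G(s)=False s=False
s_4={p,r,s}: !G(s)=False G(s)=True s=True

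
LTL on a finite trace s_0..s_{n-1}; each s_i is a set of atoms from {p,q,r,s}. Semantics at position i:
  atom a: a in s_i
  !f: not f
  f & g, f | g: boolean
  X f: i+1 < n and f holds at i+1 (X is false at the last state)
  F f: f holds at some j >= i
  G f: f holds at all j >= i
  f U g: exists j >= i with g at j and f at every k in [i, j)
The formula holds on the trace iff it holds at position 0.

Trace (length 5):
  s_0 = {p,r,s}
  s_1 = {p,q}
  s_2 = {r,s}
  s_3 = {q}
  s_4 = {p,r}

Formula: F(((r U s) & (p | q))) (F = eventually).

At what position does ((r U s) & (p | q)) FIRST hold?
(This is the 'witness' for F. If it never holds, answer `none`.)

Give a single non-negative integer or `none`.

Answer: 0

Derivation:
s_0={p,r,s}: ((r U s) & (p | q))=True (r U s)=True r=True s=True (p | q)=True p=True q=False
s_1={p,q}: ((r U s) & (p | q))=False (r U s)=False r=False s=False (p | q)=True p=True q=True
s_2={r,s}: ((r U s) & (p | q))=False (r U s)=True r=True s=True (p | q)=False p=False q=False
s_3={q}: ((r U s) & (p | q))=False (r U s)=False r=False s=False (p | q)=True p=False q=True
s_4={p,r}: ((r U s) & (p | q))=False (r U s)=False r=True s=False (p | q)=True p=True q=False
F(((r U s) & (p | q))) holds; first witness at position 0.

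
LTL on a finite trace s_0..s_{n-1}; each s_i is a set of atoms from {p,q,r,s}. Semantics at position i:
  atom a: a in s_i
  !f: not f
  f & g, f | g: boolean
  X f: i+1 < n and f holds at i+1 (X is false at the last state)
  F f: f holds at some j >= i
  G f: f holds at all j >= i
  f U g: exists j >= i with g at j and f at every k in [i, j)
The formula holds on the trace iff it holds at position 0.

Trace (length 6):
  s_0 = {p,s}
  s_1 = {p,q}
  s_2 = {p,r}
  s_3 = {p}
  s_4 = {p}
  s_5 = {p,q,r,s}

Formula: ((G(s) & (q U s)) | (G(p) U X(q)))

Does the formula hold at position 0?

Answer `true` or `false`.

Answer: true

Derivation:
s_0={p,s}: ((G(s) & (q U s)) | (G(p) U X(q)))=True (G(s) & (q U s))=False G(s)=False s=True (q U s)=True q=False (G(p) U X(q))=True G(p)=True p=True X(q)=True
s_1={p,q}: ((G(s) & (q U s)) | (G(p) U X(q)))=True (G(s) & (q U s))=False G(s)=False s=False (q U s)=False q=True (G(p) U X(q))=True G(p)=True p=True X(q)=False
s_2={p,r}: ((G(s) & (q U s)) | (G(p) U X(q)))=True (G(s) & (q U s))=False G(s)=False s=False (q U s)=False q=False (G(p) U X(q))=True G(p)=True p=True X(q)=False
s_3={p}: ((G(s) & (q U s)) | (G(p) U X(q)))=True (G(s) & (q U s))=False G(s)=False s=False (q U s)=False q=False (G(p) U X(q))=True G(p)=True p=True X(q)=False
s_4={p}: ((G(s) & (q U s)) | (G(p) U X(q)))=True (G(s) & (q U s))=False G(s)=False s=False (q U s)=False q=False (G(p) U X(q))=True G(p)=True p=True X(q)=True
s_5={p,q,r,s}: ((G(s) & (q U s)) | (G(p) U X(q)))=True (G(s) & (q U s))=True G(s)=True s=True (q U s)=True q=True (G(p) U X(q))=False G(p)=True p=True X(q)=False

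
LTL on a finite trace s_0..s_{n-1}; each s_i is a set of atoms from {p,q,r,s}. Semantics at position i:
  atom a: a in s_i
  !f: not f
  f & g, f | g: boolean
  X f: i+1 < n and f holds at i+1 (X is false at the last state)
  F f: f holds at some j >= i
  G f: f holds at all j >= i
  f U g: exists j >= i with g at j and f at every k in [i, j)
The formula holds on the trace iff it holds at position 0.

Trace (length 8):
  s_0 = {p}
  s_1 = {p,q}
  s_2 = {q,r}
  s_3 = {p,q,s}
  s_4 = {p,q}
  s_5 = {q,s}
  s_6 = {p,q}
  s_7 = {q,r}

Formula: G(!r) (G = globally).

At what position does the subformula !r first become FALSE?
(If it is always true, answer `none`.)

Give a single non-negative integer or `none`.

s_0={p}: !r=True r=False
s_1={p,q}: !r=True r=False
s_2={q,r}: !r=False r=True
s_3={p,q,s}: !r=True r=False
s_4={p,q}: !r=True r=False
s_5={q,s}: !r=True r=False
s_6={p,q}: !r=True r=False
s_7={q,r}: !r=False r=True
G(!r) holds globally = False
First violation at position 2.

Answer: 2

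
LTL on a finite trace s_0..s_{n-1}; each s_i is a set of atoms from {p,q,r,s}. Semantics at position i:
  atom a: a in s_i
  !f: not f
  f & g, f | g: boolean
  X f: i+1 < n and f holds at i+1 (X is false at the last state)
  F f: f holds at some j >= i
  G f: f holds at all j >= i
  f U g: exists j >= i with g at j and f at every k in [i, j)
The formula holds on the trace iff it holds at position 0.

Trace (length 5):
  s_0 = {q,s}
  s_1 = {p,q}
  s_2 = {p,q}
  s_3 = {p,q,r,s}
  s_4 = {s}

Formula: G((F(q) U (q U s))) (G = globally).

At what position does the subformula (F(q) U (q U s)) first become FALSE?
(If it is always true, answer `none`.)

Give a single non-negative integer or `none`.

s_0={q,s}: (F(q) U (q U s))=True F(q)=True q=True (q U s)=True s=True
s_1={p,q}: (F(q) U (q U s))=True F(q)=True q=True (q U s)=True s=False
s_2={p,q}: (F(q) U (q U s))=True F(q)=True q=True (q U s)=True s=False
s_3={p,q,r,s}: (F(q) U (q U s))=True F(q)=True q=True (q U s)=True s=True
s_4={s}: (F(q) U (q U s))=True F(q)=False q=False (q U s)=True s=True
G((F(q) U (q U s))) holds globally = True
No violation — formula holds at every position.

Answer: none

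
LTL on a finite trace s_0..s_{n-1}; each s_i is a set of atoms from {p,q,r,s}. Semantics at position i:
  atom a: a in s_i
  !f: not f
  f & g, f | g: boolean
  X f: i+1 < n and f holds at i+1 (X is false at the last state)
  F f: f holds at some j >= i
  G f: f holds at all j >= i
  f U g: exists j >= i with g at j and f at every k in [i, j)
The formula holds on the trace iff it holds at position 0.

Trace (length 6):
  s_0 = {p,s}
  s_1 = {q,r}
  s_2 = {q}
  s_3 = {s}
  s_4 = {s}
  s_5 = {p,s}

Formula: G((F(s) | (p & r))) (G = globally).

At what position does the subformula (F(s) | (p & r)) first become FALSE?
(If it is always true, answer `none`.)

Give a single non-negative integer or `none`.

Answer: none

Derivation:
s_0={p,s}: (F(s) | (p & r))=True F(s)=True s=True (p & r)=False p=True r=False
s_1={q,r}: (F(s) | (p & r))=True F(s)=True s=False (p & r)=False p=False r=True
s_2={q}: (F(s) | (p & r))=True F(s)=True s=False (p & r)=False p=False r=False
s_3={s}: (F(s) | (p & r))=True F(s)=True s=True (p & r)=False p=False r=False
s_4={s}: (F(s) | (p & r))=True F(s)=True s=True (p & r)=False p=False r=False
s_5={p,s}: (F(s) | (p & r))=True F(s)=True s=True (p & r)=False p=True r=False
G((F(s) | (p & r))) holds globally = True
No violation — formula holds at every position.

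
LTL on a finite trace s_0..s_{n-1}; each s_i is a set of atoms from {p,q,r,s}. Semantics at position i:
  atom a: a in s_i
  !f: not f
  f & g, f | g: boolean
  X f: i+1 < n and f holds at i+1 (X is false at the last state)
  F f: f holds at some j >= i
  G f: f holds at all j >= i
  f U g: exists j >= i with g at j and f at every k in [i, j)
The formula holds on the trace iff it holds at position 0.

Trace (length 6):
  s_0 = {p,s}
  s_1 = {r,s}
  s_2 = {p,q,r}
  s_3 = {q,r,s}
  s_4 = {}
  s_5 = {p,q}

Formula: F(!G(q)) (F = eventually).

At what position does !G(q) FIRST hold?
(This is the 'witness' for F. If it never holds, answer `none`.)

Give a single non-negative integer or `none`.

Answer: 0

Derivation:
s_0={p,s}: !G(q)=True G(q)=False q=False
s_1={r,s}: !G(q)=True G(q)=False q=False
s_2={p,q,r}: !G(q)=True G(q)=False q=True
s_3={q,r,s}: !G(q)=True G(q)=False q=True
s_4={}: !G(q)=True G(q)=False q=False
s_5={p,q}: !G(q)=False G(q)=True q=True
F(!G(q)) holds; first witness at position 0.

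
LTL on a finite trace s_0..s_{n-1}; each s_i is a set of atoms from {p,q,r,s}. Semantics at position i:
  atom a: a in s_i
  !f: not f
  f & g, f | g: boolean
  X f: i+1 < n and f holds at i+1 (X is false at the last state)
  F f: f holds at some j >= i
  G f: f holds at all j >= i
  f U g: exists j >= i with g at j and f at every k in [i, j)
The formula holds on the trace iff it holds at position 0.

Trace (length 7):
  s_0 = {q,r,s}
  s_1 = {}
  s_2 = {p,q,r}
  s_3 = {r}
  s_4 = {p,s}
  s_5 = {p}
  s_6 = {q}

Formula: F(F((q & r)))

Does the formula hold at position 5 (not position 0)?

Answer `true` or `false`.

Answer: false

Derivation:
s_0={q,r,s}: F(F((q & r)))=True F((q & r))=True (q & r)=True q=True r=True
s_1={}: F(F((q & r)))=True F((q & r))=True (q & r)=False q=False r=False
s_2={p,q,r}: F(F((q & r)))=True F((q & r))=True (q & r)=True q=True r=True
s_3={r}: F(F((q & r)))=False F((q & r))=False (q & r)=False q=False r=True
s_4={p,s}: F(F((q & r)))=False F((q & r))=False (q & r)=False q=False r=False
s_5={p}: F(F((q & r)))=False F((q & r))=False (q & r)=False q=False r=False
s_6={q}: F(F((q & r)))=False F((q & r))=False (q & r)=False q=True r=False
Evaluating at position 5: result = False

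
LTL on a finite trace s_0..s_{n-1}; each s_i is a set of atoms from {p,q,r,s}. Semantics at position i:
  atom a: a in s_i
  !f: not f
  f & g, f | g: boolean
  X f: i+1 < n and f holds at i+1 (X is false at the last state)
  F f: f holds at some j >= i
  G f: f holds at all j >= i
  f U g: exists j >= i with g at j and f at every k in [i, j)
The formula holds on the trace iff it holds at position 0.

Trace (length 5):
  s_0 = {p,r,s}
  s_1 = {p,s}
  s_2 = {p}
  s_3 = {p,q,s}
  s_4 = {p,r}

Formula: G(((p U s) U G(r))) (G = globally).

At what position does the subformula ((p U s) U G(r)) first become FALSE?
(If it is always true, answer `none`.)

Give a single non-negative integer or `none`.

s_0={p,r,s}: ((p U s) U G(r))=True (p U s)=True p=True s=True G(r)=False r=True
s_1={p,s}: ((p U s) U G(r))=True (p U s)=True p=True s=True G(r)=False r=False
s_2={p}: ((p U s) U G(r))=True (p U s)=True p=True s=False G(r)=False r=False
s_3={p,q,s}: ((p U s) U G(r))=True (p U s)=True p=True s=True G(r)=False r=False
s_4={p,r}: ((p U s) U G(r))=True (p U s)=False p=True s=False G(r)=True r=True
G(((p U s) U G(r))) holds globally = True
No violation — formula holds at every position.

Answer: none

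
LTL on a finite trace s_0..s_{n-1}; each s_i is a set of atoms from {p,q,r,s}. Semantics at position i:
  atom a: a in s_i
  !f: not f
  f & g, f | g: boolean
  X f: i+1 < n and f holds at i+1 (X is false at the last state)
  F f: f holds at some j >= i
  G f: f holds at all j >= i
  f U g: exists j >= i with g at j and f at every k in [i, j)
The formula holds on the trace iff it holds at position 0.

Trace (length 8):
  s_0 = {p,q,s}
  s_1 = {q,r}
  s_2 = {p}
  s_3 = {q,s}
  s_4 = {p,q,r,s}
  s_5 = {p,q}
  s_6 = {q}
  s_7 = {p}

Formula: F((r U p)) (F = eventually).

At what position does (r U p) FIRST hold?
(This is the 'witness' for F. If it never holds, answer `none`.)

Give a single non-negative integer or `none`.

s_0={p,q,s}: (r U p)=True r=False p=True
s_1={q,r}: (r U p)=True r=True p=False
s_2={p}: (r U p)=True r=False p=True
s_3={q,s}: (r U p)=False r=False p=False
s_4={p,q,r,s}: (r U p)=True r=True p=True
s_5={p,q}: (r U p)=True r=False p=True
s_6={q}: (r U p)=False r=False p=False
s_7={p}: (r U p)=True r=False p=True
F((r U p)) holds; first witness at position 0.

Answer: 0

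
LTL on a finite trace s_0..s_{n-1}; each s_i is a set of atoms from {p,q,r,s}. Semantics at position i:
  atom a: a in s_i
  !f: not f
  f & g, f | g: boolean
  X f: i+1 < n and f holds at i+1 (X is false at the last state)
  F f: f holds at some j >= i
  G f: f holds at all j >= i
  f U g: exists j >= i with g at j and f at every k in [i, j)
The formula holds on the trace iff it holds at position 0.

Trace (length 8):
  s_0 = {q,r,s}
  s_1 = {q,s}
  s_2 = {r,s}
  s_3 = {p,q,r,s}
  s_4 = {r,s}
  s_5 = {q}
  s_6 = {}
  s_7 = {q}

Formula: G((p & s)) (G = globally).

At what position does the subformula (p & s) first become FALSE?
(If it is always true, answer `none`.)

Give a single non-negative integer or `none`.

Answer: 0

Derivation:
s_0={q,r,s}: (p & s)=False p=False s=True
s_1={q,s}: (p & s)=False p=False s=True
s_2={r,s}: (p & s)=False p=False s=True
s_3={p,q,r,s}: (p & s)=True p=True s=True
s_4={r,s}: (p & s)=False p=False s=True
s_5={q}: (p & s)=False p=False s=False
s_6={}: (p & s)=False p=False s=False
s_7={q}: (p & s)=False p=False s=False
G((p & s)) holds globally = False
First violation at position 0.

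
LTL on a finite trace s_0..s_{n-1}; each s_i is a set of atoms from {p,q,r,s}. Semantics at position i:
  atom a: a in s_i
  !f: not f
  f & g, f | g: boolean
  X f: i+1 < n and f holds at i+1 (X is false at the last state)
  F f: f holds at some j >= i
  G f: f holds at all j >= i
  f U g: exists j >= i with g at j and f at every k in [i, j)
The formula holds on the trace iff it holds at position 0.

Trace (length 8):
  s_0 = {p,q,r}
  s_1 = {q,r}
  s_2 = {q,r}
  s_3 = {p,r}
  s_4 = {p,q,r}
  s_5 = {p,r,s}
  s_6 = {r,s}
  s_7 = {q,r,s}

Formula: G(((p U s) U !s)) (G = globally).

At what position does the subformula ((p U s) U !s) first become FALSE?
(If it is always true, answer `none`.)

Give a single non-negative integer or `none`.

s_0={p,q,r}: ((p U s) U !s)=True (p U s)=False p=True s=False !s=True
s_1={q,r}: ((p U s) U !s)=True (p U s)=False p=False s=False !s=True
s_2={q,r}: ((p U s) U !s)=True (p U s)=False p=False s=False !s=True
s_3={p,r}: ((p U s) U !s)=True (p U s)=True p=True s=False !s=True
s_4={p,q,r}: ((p U s) U !s)=True (p U s)=True p=True s=False !s=True
s_5={p,r,s}: ((p U s) U !s)=False (p U s)=True p=True s=True !s=False
s_6={r,s}: ((p U s) U !s)=False (p U s)=True p=False s=True !s=False
s_7={q,r,s}: ((p U s) U !s)=False (p U s)=True p=False s=True !s=False
G(((p U s) U !s)) holds globally = False
First violation at position 5.

Answer: 5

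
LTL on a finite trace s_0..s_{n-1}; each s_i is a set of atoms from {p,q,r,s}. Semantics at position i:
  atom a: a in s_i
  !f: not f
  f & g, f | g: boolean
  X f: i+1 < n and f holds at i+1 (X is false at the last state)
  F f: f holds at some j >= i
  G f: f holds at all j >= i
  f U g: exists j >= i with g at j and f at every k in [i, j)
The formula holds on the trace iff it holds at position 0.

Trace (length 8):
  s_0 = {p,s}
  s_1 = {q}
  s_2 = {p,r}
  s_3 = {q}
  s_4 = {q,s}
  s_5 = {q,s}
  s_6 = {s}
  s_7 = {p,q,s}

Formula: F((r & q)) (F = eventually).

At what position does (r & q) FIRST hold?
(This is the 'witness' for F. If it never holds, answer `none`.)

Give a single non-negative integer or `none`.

Answer: none

Derivation:
s_0={p,s}: (r & q)=False r=False q=False
s_1={q}: (r & q)=False r=False q=True
s_2={p,r}: (r & q)=False r=True q=False
s_3={q}: (r & q)=False r=False q=True
s_4={q,s}: (r & q)=False r=False q=True
s_5={q,s}: (r & q)=False r=False q=True
s_6={s}: (r & q)=False r=False q=False
s_7={p,q,s}: (r & q)=False r=False q=True
F((r & q)) does not hold (no witness exists).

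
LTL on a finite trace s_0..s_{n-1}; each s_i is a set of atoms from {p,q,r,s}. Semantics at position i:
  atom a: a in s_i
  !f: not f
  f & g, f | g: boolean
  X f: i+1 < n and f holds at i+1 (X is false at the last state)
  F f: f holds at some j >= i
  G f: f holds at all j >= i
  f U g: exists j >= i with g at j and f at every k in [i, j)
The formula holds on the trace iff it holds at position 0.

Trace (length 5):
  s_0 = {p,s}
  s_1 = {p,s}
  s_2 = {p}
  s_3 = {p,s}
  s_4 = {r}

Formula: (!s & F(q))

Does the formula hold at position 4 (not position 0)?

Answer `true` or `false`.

Answer: false

Derivation:
s_0={p,s}: (!s & F(q))=False !s=False s=True F(q)=False q=False
s_1={p,s}: (!s & F(q))=False !s=False s=True F(q)=False q=False
s_2={p}: (!s & F(q))=False !s=True s=False F(q)=False q=False
s_3={p,s}: (!s & F(q))=False !s=False s=True F(q)=False q=False
s_4={r}: (!s & F(q))=False !s=True s=False F(q)=False q=False
Evaluating at position 4: result = False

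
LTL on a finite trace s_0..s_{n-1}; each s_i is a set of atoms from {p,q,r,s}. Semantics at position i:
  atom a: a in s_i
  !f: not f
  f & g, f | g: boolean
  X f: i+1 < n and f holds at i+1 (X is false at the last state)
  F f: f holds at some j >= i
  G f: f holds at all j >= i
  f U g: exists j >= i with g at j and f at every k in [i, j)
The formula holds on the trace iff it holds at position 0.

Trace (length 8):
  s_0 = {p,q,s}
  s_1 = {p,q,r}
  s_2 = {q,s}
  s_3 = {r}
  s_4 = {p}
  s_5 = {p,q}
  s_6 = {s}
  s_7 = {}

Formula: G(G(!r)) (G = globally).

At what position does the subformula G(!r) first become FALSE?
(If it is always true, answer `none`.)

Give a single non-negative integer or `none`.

Answer: 0

Derivation:
s_0={p,q,s}: G(!r)=False !r=True r=False
s_1={p,q,r}: G(!r)=False !r=False r=True
s_2={q,s}: G(!r)=False !r=True r=False
s_3={r}: G(!r)=False !r=False r=True
s_4={p}: G(!r)=True !r=True r=False
s_5={p,q}: G(!r)=True !r=True r=False
s_6={s}: G(!r)=True !r=True r=False
s_7={}: G(!r)=True !r=True r=False
G(G(!r)) holds globally = False
First violation at position 0.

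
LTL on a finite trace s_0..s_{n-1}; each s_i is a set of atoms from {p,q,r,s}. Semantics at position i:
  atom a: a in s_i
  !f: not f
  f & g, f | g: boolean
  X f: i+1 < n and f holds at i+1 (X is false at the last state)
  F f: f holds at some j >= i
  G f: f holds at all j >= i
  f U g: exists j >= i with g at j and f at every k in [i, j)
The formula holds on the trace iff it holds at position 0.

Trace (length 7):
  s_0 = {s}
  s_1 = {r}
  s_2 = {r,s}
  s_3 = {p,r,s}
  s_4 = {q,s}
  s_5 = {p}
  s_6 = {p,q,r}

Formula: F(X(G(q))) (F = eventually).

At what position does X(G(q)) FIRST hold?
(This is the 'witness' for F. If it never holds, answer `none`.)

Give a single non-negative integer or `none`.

Answer: 5

Derivation:
s_0={s}: X(G(q))=False G(q)=False q=False
s_1={r}: X(G(q))=False G(q)=False q=False
s_2={r,s}: X(G(q))=False G(q)=False q=False
s_3={p,r,s}: X(G(q))=False G(q)=False q=False
s_4={q,s}: X(G(q))=False G(q)=False q=True
s_5={p}: X(G(q))=True G(q)=False q=False
s_6={p,q,r}: X(G(q))=False G(q)=True q=True
F(X(G(q))) holds; first witness at position 5.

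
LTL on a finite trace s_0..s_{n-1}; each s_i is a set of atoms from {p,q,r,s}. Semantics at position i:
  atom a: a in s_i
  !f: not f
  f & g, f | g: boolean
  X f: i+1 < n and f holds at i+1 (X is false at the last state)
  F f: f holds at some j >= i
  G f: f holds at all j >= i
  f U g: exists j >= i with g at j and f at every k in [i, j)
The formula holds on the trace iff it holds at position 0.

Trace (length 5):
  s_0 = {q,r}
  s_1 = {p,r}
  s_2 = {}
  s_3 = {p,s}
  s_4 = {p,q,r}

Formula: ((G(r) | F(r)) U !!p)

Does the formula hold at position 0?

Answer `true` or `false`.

s_0={q,r}: ((G(r) | F(r)) U !!p)=True (G(r) | F(r))=True G(r)=False r=True F(r)=True !!p=False !p=True p=False
s_1={p,r}: ((G(r) | F(r)) U !!p)=True (G(r) | F(r))=True G(r)=False r=True F(r)=True !!p=True !p=False p=True
s_2={}: ((G(r) | F(r)) U !!p)=True (G(r) | F(r))=True G(r)=False r=False F(r)=True !!p=False !p=True p=False
s_3={p,s}: ((G(r) | F(r)) U !!p)=True (G(r) | F(r))=True G(r)=False r=False F(r)=True !!p=True !p=False p=True
s_4={p,q,r}: ((G(r) | F(r)) U !!p)=True (G(r) | F(r))=True G(r)=True r=True F(r)=True !!p=True !p=False p=True

Answer: true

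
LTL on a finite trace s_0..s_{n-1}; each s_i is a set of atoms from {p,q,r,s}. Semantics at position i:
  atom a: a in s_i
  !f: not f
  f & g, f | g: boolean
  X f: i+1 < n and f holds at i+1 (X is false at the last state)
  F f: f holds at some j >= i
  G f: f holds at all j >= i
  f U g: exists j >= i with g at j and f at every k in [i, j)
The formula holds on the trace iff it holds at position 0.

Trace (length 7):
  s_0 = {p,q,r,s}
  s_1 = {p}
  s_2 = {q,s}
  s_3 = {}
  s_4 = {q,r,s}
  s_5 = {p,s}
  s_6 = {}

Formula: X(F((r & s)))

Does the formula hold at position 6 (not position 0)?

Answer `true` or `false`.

s_0={p,q,r,s}: X(F((r & s)))=True F((r & s))=True (r & s)=True r=True s=True
s_1={p}: X(F((r & s)))=True F((r & s))=True (r & s)=False r=False s=False
s_2={q,s}: X(F((r & s)))=True F((r & s))=True (r & s)=False r=False s=True
s_3={}: X(F((r & s)))=True F((r & s))=True (r & s)=False r=False s=False
s_4={q,r,s}: X(F((r & s)))=False F((r & s))=True (r & s)=True r=True s=True
s_5={p,s}: X(F((r & s)))=False F((r & s))=False (r & s)=False r=False s=True
s_6={}: X(F((r & s)))=False F((r & s))=False (r & s)=False r=False s=False
Evaluating at position 6: result = False

Answer: false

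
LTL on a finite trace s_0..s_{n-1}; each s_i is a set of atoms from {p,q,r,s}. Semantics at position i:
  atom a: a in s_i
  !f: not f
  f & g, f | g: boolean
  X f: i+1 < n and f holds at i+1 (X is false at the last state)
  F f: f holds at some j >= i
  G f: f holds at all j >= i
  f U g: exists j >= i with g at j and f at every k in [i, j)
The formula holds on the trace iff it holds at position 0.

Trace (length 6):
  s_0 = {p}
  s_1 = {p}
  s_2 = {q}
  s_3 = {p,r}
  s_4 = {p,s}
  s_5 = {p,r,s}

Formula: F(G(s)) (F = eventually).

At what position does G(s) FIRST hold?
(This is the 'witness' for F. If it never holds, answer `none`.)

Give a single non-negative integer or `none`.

Answer: 4

Derivation:
s_0={p}: G(s)=False s=False
s_1={p}: G(s)=False s=False
s_2={q}: G(s)=False s=False
s_3={p,r}: G(s)=False s=False
s_4={p,s}: G(s)=True s=True
s_5={p,r,s}: G(s)=True s=True
F(G(s)) holds; first witness at position 4.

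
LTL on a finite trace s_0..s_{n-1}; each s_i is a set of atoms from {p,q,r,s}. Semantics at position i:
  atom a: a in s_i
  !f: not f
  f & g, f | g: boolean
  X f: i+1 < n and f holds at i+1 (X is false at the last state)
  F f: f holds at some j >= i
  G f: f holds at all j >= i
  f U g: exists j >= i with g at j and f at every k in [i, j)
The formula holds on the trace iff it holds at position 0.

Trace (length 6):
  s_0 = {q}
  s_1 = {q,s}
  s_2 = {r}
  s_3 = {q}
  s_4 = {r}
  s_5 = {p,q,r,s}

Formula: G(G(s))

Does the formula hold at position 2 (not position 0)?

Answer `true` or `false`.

Answer: false

Derivation:
s_0={q}: G(G(s))=False G(s)=False s=False
s_1={q,s}: G(G(s))=False G(s)=False s=True
s_2={r}: G(G(s))=False G(s)=False s=False
s_3={q}: G(G(s))=False G(s)=False s=False
s_4={r}: G(G(s))=False G(s)=False s=False
s_5={p,q,r,s}: G(G(s))=True G(s)=True s=True
Evaluating at position 2: result = False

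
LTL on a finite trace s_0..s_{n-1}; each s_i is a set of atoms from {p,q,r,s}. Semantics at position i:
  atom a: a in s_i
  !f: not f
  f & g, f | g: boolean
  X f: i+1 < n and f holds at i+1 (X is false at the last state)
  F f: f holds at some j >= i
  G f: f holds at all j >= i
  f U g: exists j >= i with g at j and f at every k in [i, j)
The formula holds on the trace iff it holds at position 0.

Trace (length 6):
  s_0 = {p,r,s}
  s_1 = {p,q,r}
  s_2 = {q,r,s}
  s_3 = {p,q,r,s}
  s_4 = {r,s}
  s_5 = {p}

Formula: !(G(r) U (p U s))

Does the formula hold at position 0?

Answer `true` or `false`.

s_0={p,r,s}: !(G(r) U (p U s))=False (G(r) U (p U s))=True G(r)=False r=True (p U s)=True p=True s=True
s_1={p,q,r}: !(G(r) U (p U s))=False (G(r) U (p U s))=True G(r)=False r=True (p U s)=True p=True s=False
s_2={q,r,s}: !(G(r) U (p U s))=False (G(r) U (p U s))=True G(r)=False r=True (p U s)=True p=False s=True
s_3={p,q,r,s}: !(G(r) U (p U s))=False (G(r) U (p U s))=True G(r)=False r=True (p U s)=True p=True s=True
s_4={r,s}: !(G(r) U (p U s))=False (G(r) U (p U s))=True G(r)=False r=True (p U s)=True p=False s=True
s_5={p}: !(G(r) U (p U s))=True (G(r) U (p U s))=False G(r)=False r=False (p U s)=False p=True s=False

Answer: false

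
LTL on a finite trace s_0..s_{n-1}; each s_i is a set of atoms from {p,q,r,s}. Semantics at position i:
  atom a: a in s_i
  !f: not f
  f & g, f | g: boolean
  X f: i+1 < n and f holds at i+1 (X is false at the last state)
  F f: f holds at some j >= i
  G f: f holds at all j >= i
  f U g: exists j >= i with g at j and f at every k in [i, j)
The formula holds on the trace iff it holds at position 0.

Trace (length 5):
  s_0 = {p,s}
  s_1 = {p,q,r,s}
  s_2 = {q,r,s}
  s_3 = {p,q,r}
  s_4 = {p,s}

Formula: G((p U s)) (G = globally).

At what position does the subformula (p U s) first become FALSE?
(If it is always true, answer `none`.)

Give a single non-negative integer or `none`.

s_0={p,s}: (p U s)=True p=True s=True
s_1={p,q,r,s}: (p U s)=True p=True s=True
s_2={q,r,s}: (p U s)=True p=False s=True
s_3={p,q,r}: (p U s)=True p=True s=False
s_4={p,s}: (p U s)=True p=True s=True
G((p U s)) holds globally = True
No violation — formula holds at every position.

Answer: none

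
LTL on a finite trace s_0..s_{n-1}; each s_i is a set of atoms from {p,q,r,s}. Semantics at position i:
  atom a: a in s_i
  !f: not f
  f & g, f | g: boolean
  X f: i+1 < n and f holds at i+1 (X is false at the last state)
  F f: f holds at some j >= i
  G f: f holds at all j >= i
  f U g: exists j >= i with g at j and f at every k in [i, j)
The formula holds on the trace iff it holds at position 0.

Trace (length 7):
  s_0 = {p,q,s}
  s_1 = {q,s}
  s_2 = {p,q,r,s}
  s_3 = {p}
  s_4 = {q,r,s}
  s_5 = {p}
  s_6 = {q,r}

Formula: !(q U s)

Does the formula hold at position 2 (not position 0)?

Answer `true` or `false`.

s_0={p,q,s}: !(q U s)=False (q U s)=True q=True s=True
s_1={q,s}: !(q U s)=False (q U s)=True q=True s=True
s_2={p,q,r,s}: !(q U s)=False (q U s)=True q=True s=True
s_3={p}: !(q U s)=True (q U s)=False q=False s=False
s_4={q,r,s}: !(q U s)=False (q U s)=True q=True s=True
s_5={p}: !(q U s)=True (q U s)=False q=False s=False
s_6={q,r}: !(q U s)=True (q U s)=False q=True s=False
Evaluating at position 2: result = False

Answer: false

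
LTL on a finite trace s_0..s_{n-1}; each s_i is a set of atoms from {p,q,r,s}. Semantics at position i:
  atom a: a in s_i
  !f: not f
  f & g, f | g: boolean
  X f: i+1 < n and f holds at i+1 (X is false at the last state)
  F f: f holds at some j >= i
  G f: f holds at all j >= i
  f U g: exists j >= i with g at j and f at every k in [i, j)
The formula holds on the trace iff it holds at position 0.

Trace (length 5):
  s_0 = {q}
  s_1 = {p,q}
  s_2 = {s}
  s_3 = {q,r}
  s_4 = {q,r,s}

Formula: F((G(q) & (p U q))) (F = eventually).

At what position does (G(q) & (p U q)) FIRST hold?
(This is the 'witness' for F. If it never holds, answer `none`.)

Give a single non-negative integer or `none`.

s_0={q}: (G(q) & (p U q))=False G(q)=False q=True (p U q)=True p=False
s_1={p,q}: (G(q) & (p U q))=False G(q)=False q=True (p U q)=True p=True
s_2={s}: (G(q) & (p U q))=False G(q)=False q=False (p U q)=False p=False
s_3={q,r}: (G(q) & (p U q))=True G(q)=True q=True (p U q)=True p=False
s_4={q,r,s}: (G(q) & (p U q))=True G(q)=True q=True (p U q)=True p=False
F((G(q) & (p U q))) holds; first witness at position 3.

Answer: 3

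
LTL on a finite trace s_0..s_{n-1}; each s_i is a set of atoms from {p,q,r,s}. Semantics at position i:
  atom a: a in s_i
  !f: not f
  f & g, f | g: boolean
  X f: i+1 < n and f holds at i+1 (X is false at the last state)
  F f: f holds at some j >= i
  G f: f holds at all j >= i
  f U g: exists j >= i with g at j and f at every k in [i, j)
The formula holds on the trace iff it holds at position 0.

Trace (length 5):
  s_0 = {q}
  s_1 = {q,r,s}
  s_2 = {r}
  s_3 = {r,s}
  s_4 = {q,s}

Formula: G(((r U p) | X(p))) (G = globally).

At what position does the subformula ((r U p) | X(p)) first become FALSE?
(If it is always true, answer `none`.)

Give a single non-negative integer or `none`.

s_0={q}: ((r U p) | X(p))=False (r U p)=False r=False p=False X(p)=False
s_1={q,r,s}: ((r U p) | X(p))=False (r U p)=False r=True p=False X(p)=False
s_2={r}: ((r U p) | X(p))=False (r U p)=False r=True p=False X(p)=False
s_3={r,s}: ((r U p) | X(p))=False (r U p)=False r=True p=False X(p)=False
s_4={q,s}: ((r U p) | X(p))=False (r U p)=False r=False p=False X(p)=False
G(((r U p) | X(p))) holds globally = False
First violation at position 0.

Answer: 0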